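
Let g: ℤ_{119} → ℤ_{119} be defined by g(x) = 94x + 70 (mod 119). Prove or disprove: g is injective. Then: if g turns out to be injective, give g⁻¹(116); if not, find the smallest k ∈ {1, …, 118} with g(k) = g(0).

41

Recall that g is injective if g(u) = g(v) implies u = v.
Suppose g(u) = g(v) in ℤ_{119}. Then 94u + 70 ≡ 94v + 70 (mod 119), thus 94(u − v) ≡ 0 (mod 119).
Since gcd(94, 119) = 1, 94 is invertible modulo 119, so u − v ≡ 0 (mod 119), i.e. u = v.
So g is injective.
We now compute 94⁻¹ mod 119 explicitly. Euclid's algorithm: 119 = 1·94 + 25, 94 = 3·25 + 19, 25 = 1·19 + 6, 19 = 3·6 + 1; back-substituting gives 1 = 19·94 − 15·119, so 94⁻¹ ≡ 19 (mod 119).
Since g is injective, we compute g⁻¹(116): solve 94x + 70 ≡ 116 (mod 119), i.e. 94x ≡ 46 (mod 119).
Multiplying by 94⁻¹ = 19 gives x ≡ 19·46 = 874 = 7·119 + 41 ≡ 41 (mod 119).
Check: g(41) = 94·41 + 70 = 3924 = 32·119 + 116 ≡ 116 (mod 119).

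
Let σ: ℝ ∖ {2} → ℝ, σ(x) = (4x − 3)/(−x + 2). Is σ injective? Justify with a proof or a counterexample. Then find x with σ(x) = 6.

3/2

Suppose σ(s) = σ(t). Cross-multiplying: (4s − 3)(−t + 2) = (4t − 3)(−s + 2).
Expanding both sides and cancelling the symmetric terms leaves 5·(s − t) = 0. Since 5 ≠ 0, s = t. So σ is injective.
Solving σ(x) = 6: cross-multiplying gives 4x − 3 = 6(−x + 2), which rearranges to 10x = 15, so x = 3/2.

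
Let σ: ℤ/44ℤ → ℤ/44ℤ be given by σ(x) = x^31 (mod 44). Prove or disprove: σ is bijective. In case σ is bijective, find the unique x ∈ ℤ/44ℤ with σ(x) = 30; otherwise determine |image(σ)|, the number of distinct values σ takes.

σ(0) = 0^31 = 0.
σ(22): Repeated squaring mod 44: 22^1 ≡ 22, 22^2 ≡ 22² = 484 ≡ 0, 22^4 ≡ 0² = 0, 22^8 ≡ 0² = 0, 22^16 ≡ 0² = 0. Since 31 = 16 + 8 + 4 + 2 + 1, 22^31 ≡ 0·0·0·0·22: 0·0 = 0, then 0·0 = 0, then 0·0 = 0, then 0·22 = 0. So 22^31 ≡ 0 (mod 44).
So σ(0) = σ(22) = 0 while 0 ≠ 22, therefore σ is not injective, hence not bijective.
Since σ is not bijective, we determine |image(σ)|. Computing x^31 mod 44 for each x (by repeated squaring, reducing mod 44 at every step), the values σ(0), σ(1), …, σ(43) are: 0, 1, 24, 3, 4, 5, 28, 7, 8, 9, 32, 11, 12, 13, 36, 15, 16, 17, 40, 19, 20, 21, 0, 23, 24, 25, 4, 27, 28, 29, 8, 31, 32, 33, 12, 35, 36, 37, 16, 39, 40, 41, 20, 43.
The distinct values are {0, 1, 3, 4, 5, 7, 8, 9, 11, 12, 13, 15, 16, 17, 19, 20, 21, 23, 24, 25, 27, 28, 29, 31, 32, 33, 35, 36, 37, 39, 40, 41, 43}; there are 33 of them.

33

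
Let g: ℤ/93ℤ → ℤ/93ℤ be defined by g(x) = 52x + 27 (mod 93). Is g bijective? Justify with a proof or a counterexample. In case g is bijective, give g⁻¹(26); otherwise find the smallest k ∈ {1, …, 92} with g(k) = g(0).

Recall that g is injective if g(s) = g(t) implies s = t.
If g(s) = g(t), then 52s ≡ 52t (mod 93). Because gcd(52, 93) = 1, we may cancel 52 to get s ≡ t (mod 93).
We now compute 52⁻¹ mod 93 explicitly. Euclid's algorithm: 93 = 1·52 + 41, 52 = 1·41 + 11, 41 = 3·11 + 8, 11 = 1·8 + 3, 8 = 2·3 + 2, 3 = 1·2 + 1; back-substituting gives 1 = 34·52 − 19·93, so 52⁻¹ ≡ 34 (mod 93).
Then y ↦ 34(y − 27) is a two-sided inverse to g, so every y ∈ ℤ/93ℤ has a preimage.
Hence g is bijective.
Since g is bijective, we find g⁻¹(26): we need 52x ≡ 26 − 27 ≡ 92 (mod 93). Using 52⁻¹ = 34: x ≡ 34·92 = 3128 = 33·93 + 59, so x = 59.
Check: g(59) = 52·59 + 27 = 3095 = 33·93 + 26 ≡ 26 (mod 93).

59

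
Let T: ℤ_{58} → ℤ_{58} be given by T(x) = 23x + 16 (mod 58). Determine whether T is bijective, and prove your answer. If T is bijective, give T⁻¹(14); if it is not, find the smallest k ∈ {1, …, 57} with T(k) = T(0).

10

Suppose T(a) = T(b) in ℤ_{58}. Then 23a + 16 ≡ 23b + 16 (mod 58), thus 23(a − b) ≡ 0 (mod 58).
Since gcd(23, 58) = 1, 23 is invertible modulo 58, so a − b ≡ 0 (mod 58), i.e. a = b.
We now compute 23⁻¹ mod 58 explicitly. Euclid's algorithm: 58 = 2·23 + 12, 23 = 1·12 + 11, 12 = 1·11 + 1; back-substituting gives 1 = 53·23 − 21·58, so 23⁻¹ ≡ 53 (mod 58).
Then y ↦ 53(y − 16) is a two-sided inverse to T, so every y ∈ ℤ_{58} has a preimage.
So T is bijective.
Since T is bijective, we find T⁻¹(14): we need 23x ≡ 14 − 16 ≡ 56 (mod 58). Using 23⁻¹ = 53: x ≡ 53·56 = 2968 = 51·58 + 10, so x = 10.
Check: T(10) = 23·10 + 16 = 246 = 4·58 + 14 ≡ 14 (mod 58).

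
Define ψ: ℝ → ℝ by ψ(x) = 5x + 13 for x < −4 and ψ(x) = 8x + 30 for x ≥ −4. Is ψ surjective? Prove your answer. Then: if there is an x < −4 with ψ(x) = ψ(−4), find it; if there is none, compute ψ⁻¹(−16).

Both pieces are strictly increasing (slopes 5 and 8), so each is injective on its own interval.
The left piece maps (−∞, −4) onto (−∞, −7); the right piece maps [−4, ∞) onto [−2, ∞).
The union (−∞, −7) ∪ [−2, ∞) omits the interval between −7 and −2; in particular −7 has no preimage. So ψ is not surjective.
Because the two images are disjoint, no x < −4 has ψ(x) = ψ(−4), so we compute ψ⁻¹(−16): −16 lies in (−∞, −7), so solve 5x + 13 = −16: x = (−16 − 13)/5 = −29/5.

-29/5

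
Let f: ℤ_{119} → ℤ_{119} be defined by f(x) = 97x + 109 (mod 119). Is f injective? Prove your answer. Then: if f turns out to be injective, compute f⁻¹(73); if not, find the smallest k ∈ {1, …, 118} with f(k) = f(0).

99

If f(a) = f(b), then 97a ≡ 97b (mod 119). Because gcd(97, 119) = 1, we may cancel 97 to get a ≡ b (mod 119).
Thus f is injective.
We now compute 97⁻¹ mod 119 explicitly. Euclid's algorithm: 119 = 1·97 + 22, 97 = 4·22 + 9, 22 = 2·9 + 4, 9 = 2·4 + 1; back-substituting gives 1 = 27·97 − 22·119, so 97⁻¹ ≡ 27 (mod 119).
Since f is injective, we find f⁻¹(73): we need 97x ≡ 73 − 109 ≡ 83 (mod 119). Using 97⁻¹ = 27: x ≡ 27·83 = 2241 = 18·119 + 99, so x = 99.
Check: f(99) = 97·99 + 109 = 9712 = 81·119 + 73 ≡ 73 (mod 119).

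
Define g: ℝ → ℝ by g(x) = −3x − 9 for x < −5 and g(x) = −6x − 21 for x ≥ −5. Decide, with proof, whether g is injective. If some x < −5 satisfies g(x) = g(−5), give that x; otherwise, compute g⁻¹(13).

Both pieces are strictly decreasing (slopes −3 and −6), so each is injective on its own interval.
The left piece maps (−∞, −5) onto (6, ∞); the right piece maps [−5, ∞) onto (−∞, 9].
These images overlap. In particular g(−5) = 9 (right piece), and solving −3x − 9 = 9 on the left piece gives x = −6 < −5.
So g(−6) = g(−5) with −6 ≠ −5, and g is not injective. This x = −6 is the requested value below −5.

-6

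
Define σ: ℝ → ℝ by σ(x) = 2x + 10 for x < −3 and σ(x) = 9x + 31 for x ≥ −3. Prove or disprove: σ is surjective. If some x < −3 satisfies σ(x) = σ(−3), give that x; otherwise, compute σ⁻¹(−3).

-13/2

Both pieces are strictly increasing (slopes 2 and 9), so each is injective on its own interval.
The left piece maps (−∞, −3) onto (−∞, 4); the right piece maps [−3, ∞) onto [4, ∞).
These images together cover ℝ, so σ is surjective.
Because the two images are disjoint, no x < −3 has σ(x) = σ(−3), so we compute σ⁻¹(−3): −3 lies in (−∞, 4), so solve 2x + 10 = −3: x = (−3 − 10)/2 = −13/2.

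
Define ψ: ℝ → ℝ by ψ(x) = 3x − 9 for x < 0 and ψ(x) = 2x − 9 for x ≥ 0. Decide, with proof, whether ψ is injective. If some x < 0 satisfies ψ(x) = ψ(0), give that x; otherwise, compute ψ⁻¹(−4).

5/2

Both pieces are strictly increasing (slopes 3 and 2), so each is injective on its own interval.
The left piece maps (−∞, 0) onto (−∞, −9); the right piece maps [0, ∞) onto [−9, ∞).
These images are disjoint, so no value is attained by both pieces. Hence ψ is injective.
Because the two images are disjoint, no x < 0 has ψ(x) = ψ(0), so we compute ψ⁻¹(−4): −4 lies in [−9, ∞), so solve 2x − 9 = −4: x = (−4 + 9)/2 = 5/2.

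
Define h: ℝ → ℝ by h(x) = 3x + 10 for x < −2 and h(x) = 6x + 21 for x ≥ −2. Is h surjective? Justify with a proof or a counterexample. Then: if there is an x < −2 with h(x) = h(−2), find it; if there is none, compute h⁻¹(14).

Both pieces are strictly increasing (slopes 3 and 6), so each is injective on its own interval.
The left piece maps (−∞, −2) onto (−∞, 4); the right piece maps [−2, ∞) onto [9, ∞).
The union (−∞, 4) ∪ [9, ∞) omits the interval between 4 and 9; in particular 4 has no preimage. So h is not surjective.
Because the two images are disjoint, no x < −2 has h(x) = h(−2), so we compute h⁻¹(14): 14 lies in [9, ∞), so solve 6x + 21 = 14: x = (14 − 21)/6 = −7/6.

-7/6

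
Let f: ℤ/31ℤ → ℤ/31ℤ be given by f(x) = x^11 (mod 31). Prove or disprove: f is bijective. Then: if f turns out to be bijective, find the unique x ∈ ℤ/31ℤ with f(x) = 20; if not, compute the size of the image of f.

Since 31 is prime, the nonzero elements of ℤ/31ℤ form a cyclic group of order 30.
As gcd(11, 30) = 1, raising to the 11th power is a bijection on this group: if a^11 ≡ b^11 then (ab^{−1})^11 = 1, and the only element of order dividing gcd(11, 30) = 1 is 1, so a = b.
With f(0) = 0 this makes f injective on all of ℤ/31ℤ, hence bijective (finite equal-size domain and codomain). In particular f is bijective.
Since f is bijective, we find the preimage of 20. The inverse of x ↦ x^11 on (ℤ/31ℤ)^× is x ↦ x^11, because 11·11 = 121 = 4·30 + 1 ≡ 1 (mod 30) and x^{30} = 1 for x ≠ 0 (Fermat). So f⁻¹(20) = 20^11 mod 31.
Repeated squaring mod 31: 20^1 ≡ 20, 20^2 ≡ 20² = 400 ≡ 28, 20^4 ≡ 28² = 784 ≡ 9, 20^8 ≡ 9² = 81 ≡ 19. Since 11 = 8 + 2 + 1, 20^11 ≡ 19·28·20: 19·28 = 532 ≡ 5, then 5·20 = 100 ≡ 7. So 20^11 ≡ 7 (mod 31).
Hence f⁻¹(20) = 7.

7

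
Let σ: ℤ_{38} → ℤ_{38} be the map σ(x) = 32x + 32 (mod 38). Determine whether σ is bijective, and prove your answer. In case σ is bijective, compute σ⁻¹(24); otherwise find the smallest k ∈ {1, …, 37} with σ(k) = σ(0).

19

Recall: σ is injective when σ(s) = σ(t) forces s = t.
We have gcd(32, 38) = 2 > 1. Taking s = 0 and t = 19: σ(0) = 32 and σ(19) = 32·19 + 32 = 640 ≡ 32 (mod 38).
So σ(0) = σ(19) while 0 ≠ 19, therefore σ is not injective, hence not bijective.
Since σ is not bijective, we find the least positive k with σ(k) = σ(0): this means 32k ≡ 0 (mod 38), i.e. 38 ∣ 32k. Since gcd(32, 38) = 2, dividing through by 2 this holds exactly when 19 ∣ 16k, and as gcd(16, 19) = 1, exactly when 19 ∣ k.
The smallest positive such k is 19.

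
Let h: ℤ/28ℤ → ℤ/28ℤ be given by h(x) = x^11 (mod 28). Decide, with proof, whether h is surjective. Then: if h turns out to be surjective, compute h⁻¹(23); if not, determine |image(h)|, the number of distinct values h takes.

21

h(0) = 0^11 = 0.
h(14): Repeated squaring mod 28: 14^1 ≡ 14, 14^2 ≡ 14² = 196 ≡ 0, 14^4 ≡ 0² = 0, 14^8 ≡ 0² = 0. Since 11 = 8 + 2 + 1, 14^11 ≡ 0·0·14: 0·0 = 0, then 0·14 = 0. So 14^11 ≡ 0 (mod 28).
So h(0) = h(14) = 0 while 0 ≠ 14, therefore h is not injective.
A non-injective map from the 28-element set ℤ/28ℤ to itself takes at most 27 distinct values, so it cannot be surjective. Thus h is not surjective.
Since h is not surjective, we determine |image(h)|. Computing x^11 mod 28 for each x (by repeated squaring, reducing mod 28 at every step), the values h(0), h(1), …, h(27) are: 0, 1, 4, 19, 16, 17, 20, 7, 8, 25, 12, 23, 24, 13, 0, 15, 4, 5, 16, 3, 20, 21, 8, 11, 12, 9, 24, 27.
The distinct values are {0, 1, 3, 4, 5, 7, 8, 9, 11, 12, 13, 15, 16, 17, 19, 20, 21, 23, 24, 25, 27}; there are 21 of them.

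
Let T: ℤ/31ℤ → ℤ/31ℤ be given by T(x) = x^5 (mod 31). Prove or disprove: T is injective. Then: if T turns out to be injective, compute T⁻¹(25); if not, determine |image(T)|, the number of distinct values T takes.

T(1) = 1^5 = 1.
T(2): Repeated squaring mod 31: 2^1 ≡ 2, 2^2 ≡ 2² = 4, 2^4 ≡ 4² = 16. Since 5 = 4 + 1, 2^5 ≡ 16·2: 16·2 = 32 ≡ 1. So 2^5 ≡ 1 (mod 31).
So T(1) = T(2) = 1 while 1 ≠ 2, so T is not injective.
Since T is not injective, we determine |image(T)|. Computing x^5 mod 31 for each x (by repeated squaring, reducing mod 31 at every step), the values T(0), T(1), …, T(30) are: 0, 1, 1, 26, 1, 25, 26, 5, 1, 25, 25, 6, 26, 6, 5, 30, 1, 26, 25, 5, 25, 6, 6, 30, 26, 5, 6, 30, 5, 30, 30.
The distinct values are {0, 1, 5, 6, 25, 26, 30}; there are 7 of them.

7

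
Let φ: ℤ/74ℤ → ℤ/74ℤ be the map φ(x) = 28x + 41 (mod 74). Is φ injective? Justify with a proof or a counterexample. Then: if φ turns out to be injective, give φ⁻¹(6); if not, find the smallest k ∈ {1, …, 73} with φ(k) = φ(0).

By definition, injectivity means: for all u, v in the domain, φ(u) = φ(v) implies u = v.
We have gcd(28, 74) = 2 > 1. Taking u = 0 and v = 37: φ(0) = 41 and φ(37) = 28·37 + 41 = 1077 ≡ 41 (mod 74).
So φ(0) = φ(37) while 0 ≠ 37, thus φ is not injective.
Since φ is not injective, we find the least positive k with φ(k) = φ(0): this means 28k ≡ 0 (mod 74), i.e. 74 ∣ 28k. Since gcd(28, 74) = 2, dividing through by 2 this holds exactly when 37 ∣ 14k, and as gcd(14, 37) = 1, exactly when 37 ∣ k.
The smallest positive such k is 37.

37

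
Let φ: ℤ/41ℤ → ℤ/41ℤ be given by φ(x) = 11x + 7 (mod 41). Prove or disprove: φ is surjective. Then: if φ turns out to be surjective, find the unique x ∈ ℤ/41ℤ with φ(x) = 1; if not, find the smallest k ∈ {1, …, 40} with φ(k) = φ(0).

33

Since gcd(11, 41) = 1, 11 is invertible modulo 41. Euclid's algorithm: 41 = 3·11 + 8, 11 = 1·8 + 3, 8 = 2·3 + 2, 3 = 1·2 + 1; back-substituting gives 1 = 15·11 − 4·41, so 11⁻¹ ≡ 15 (mod 41).
Then y ↦ 15(y − 7) is a two-sided inverse to φ, so every y ∈ ℤ/41ℤ has a preimage.
So φ is surjective.
Since φ is surjective, we find φ⁻¹(1): we need 11x ≡ 1 − 7 ≡ 35 (mod 41). Using 11⁻¹ = 15: x ≡ 15·35 = 525 = 12·41 + 33, so x = 33.
Check: φ(33) = 11·33 + 7 = 370 = 9·41 + 1 ≡ 1 (mod 41).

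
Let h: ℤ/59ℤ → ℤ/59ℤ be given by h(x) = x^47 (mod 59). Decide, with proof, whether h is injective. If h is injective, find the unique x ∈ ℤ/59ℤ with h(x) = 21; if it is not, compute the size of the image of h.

Since 59 is prime, the nonzero elements of ℤ/59ℤ form a cyclic group of order 58.
As gcd(47, 58) = 1, raising to the 47th power is a bijection on this group: if a^47 ≡ b^47 then (ab^{−1})^47 = 1, and the only element of order dividing gcd(47, 58) = 1 is 1, so a = b.
With h(0) = 0 this makes h injective on all of ℤ/59ℤ, hence bijective (finite equal-size domain and codomain). In particular h is injective.
Since h is injective, we find the preimage of 21. The inverse of x ↦ x^47 on (ℤ/59ℤ)^× is x ↦ x^21, because 47·21 = 987 = 17·58 + 1 ≡ 1 (mod 58) and x^{58} = 1 for x ≠ 0 (Fermat). So h⁻¹(21) = 21^21 mod 59.
Repeated squaring mod 59: 21^1 ≡ 21, 21^2 ≡ 21² = 441 ≡ 28, 21^4 ≡ 28² = 784 ≡ 17, 21^8 ≡ 17² = 289 ≡ 53, 21^16 ≡ 53² = 2809 ≡ 36. Since 21 = 16 + 4 + 1, 21^21 ≡ 36·17·21: 36·17 = 612 ≡ 22, then 22·21 = 462 ≡ 49. So 21^21 ≡ 49 (mod 59).
Hence h⁻¹(21) = 49.

49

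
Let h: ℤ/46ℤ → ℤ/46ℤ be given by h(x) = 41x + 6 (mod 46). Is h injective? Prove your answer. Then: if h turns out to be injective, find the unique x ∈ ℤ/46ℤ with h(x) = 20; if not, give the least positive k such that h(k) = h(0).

If h(u) = h(v), then 41u ≡ 41v (mod 46). Because gcd(41, 46) = 1, we may cancel 41 to get u ≡ v (mod 46).
Thus h is injective.
We now compute 41⁻¹ mod 46 explicitly. Euclid's algorithm: 46 = 1·41 + 5, 41 = 8·5 + 1; back-substituting gives 1 = 9·41 − 8·46, so 41⁻¹ ≡ 9 (mod 46).
Since h is injective, we compute h⁻¹(20): solve 41x + 6 ≡ 20 (mod 46), i.e. 41x ≡ 14 (mod 46).
Multiplying by 41⁻¹ = 9 gives x ≡ 9·14 = 126 = 2·46 + 34 ≡ 34 (mod 46).
Check: h(34) = 41·34 + 6 = 1400 = 30·46 + 20 ≡ 20 (mod 46).

34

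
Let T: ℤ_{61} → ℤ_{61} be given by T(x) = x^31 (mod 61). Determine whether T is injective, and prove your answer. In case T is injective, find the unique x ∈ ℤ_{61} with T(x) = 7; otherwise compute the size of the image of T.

54

Since 61 is prime, the nonzero elements of ℤ_{61} form a cyclic group of order 60.
As gcd(31, 60) = 1, raising to the 31st power is a bijection on this group: if s^31 ≡ t^31 then (st^{−1})^31 = 1, and the only element of order dividing gcd(31, 60) = 1 is 1, so s = t.
With T(0) = 0 this makes T injective on all of ℤ_{61}, hence bijective (finite equal-size domain and codomain). In particular T is injective.
Since T is injective, we find the preimage of 7. The inverse of x ↦ x^31 on (ℤ_{61})^× is x ↦ x^31, because 31·31 = 961 = 16·60 + 1 ≡ 1 (mod 60) and x^{60} = 1 for x ≠ 0 (Fermat). So T⁻¹(7) = 7^31 mod 61.
Repeated squaring mod 61: 7^1 ≡ 7, 7^2 ≡ 7² = 49, 7^4 ≡ 49² = 2401 ≡ 22, 7^8 ≡ 22² = 484 ≡ 57, 7^16 ≡ 57² = 3249 ≡ 16. Since 31 = 16 + 8 + 4 + 2 + 1, 7^31 ≡ 16·57·22·49·7: 16·57 = 912 ≡ 58, then 58·22 = 1276 ≡ 56, then 56·49 = 2744 ≡ 60, then 60·7 = 420 ≡ 54. So 7^31 ≡ 54 (mod 61).
Hence T⁻¹(7) = 54.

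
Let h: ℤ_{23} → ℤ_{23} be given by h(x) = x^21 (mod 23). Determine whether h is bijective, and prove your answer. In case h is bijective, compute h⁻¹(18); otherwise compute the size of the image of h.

9

Since 23 is prime, the nonzero elements of ℤ_{23} form a cyclic group of order 22.
As gcd(21, 22) = 1, raising to the 21st power is a bijection on this group: if s^21 ≡ t^21 then (st^{−1})^21 = 1, and the only element of order dividing gcd(21, 22) = 1 is 1, so s = t.
With h(0) = 0 this makes h injective on all of ℤ_{23}, hence bijective (finite equal-size domain and codomain). In particular h is bijective.
Since h is bijective, we find the preimage of 18. The inverse of x ↦ x^21 on (ℤ_{23})^× is x ↦ x^21, because 21·21 = 441 = 20·22 + 1 ≡ 1 (mod 22) and x^{22} = 1 for x ≠ 0 (Fermat). So h⁻¹(18) = 18^21 mod 23.
Repeated squaring mod 23: 18^1 ≡ 18, 18^2 ≡ 18² = 324 ≡ 2, 18^4 ≡ 2² = 4, 18^8 ≡ 4² = 16, 18^16 ≡ 16² = 256 ≡ 3. Since 21 = 16 + 4 + 1, 18^21 ≡ 3·4·18: 3·4 = 12, then 12·18 = 216 ≡ 9. So 18^21 ≡ 9 (mod 23).
Hence h⁻¹(18) = 9.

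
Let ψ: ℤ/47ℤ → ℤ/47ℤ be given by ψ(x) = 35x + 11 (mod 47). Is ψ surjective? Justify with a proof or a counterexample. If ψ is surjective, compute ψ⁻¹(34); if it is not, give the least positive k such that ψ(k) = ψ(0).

2

Since gcd(35, 47) = 1, 35 is invertible modulo 47. Euclid's algorithm: 47 = 1·35 + 12, 35 = 2·12 + 11, 12 = 1·11 + 1; back-substituting gives 1 = 43·35 − 32·47, so 35⁻¹ ≡ 43 (mod 47).
For any y ∈ ℤ/47ℤ, x = 43(y − 11) mod 47 satisfies ψ(x) = 35·43(y − 11) + 11 ≡ y (since 35·43 ≡ 1 mod 47). So every y has a preimage.
Hence ψ is surjective.
Since ψ is surjective, we compute ψ⁻¹(34): solve 35x + 11 ≡ 34 (mod 47), i.e. 35x ≡ 23 (mod 47).
Multiplying by 35⁻¹ = 43 gives x ≡ 43·23 = 989 = 21·47 + 2 ≡ 2 (mod 47).
Check: ψ(2) = 35·2 + 11 = 81 = 1·47 + 34 ≡ 34 (mod 47).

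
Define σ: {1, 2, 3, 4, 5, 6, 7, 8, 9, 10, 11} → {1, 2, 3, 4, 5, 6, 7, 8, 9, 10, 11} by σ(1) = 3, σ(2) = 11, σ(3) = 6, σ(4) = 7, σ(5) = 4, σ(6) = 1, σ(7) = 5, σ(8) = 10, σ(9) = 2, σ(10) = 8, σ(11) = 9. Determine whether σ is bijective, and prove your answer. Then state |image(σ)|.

11

The values 3, 11, 6, 7, 4, 1, 5, 10, 2, 8, 9 are a permutation of {1, 2, 3, 4, 5, 6, 7, 8, 9, 10, 11}: each element appears exactly once.
So σ is injective and surjective, hence bijective.
The image of σ is {1, 2, 3, 4, 5, 6, 7, 8, 9, 10, 11}, which has 11 elements.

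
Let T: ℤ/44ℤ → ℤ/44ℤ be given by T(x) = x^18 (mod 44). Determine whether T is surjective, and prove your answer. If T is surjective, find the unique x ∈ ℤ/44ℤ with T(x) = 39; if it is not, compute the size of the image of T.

12

T(10): Repeated squaring mod 44: 10^1 ≡ 10, 10^2 ≡ 10² = 100 ≡ 12, 10^4 ≡ 12² = 144 ≡ 12, 10^8 ≡ 12² = 144 ≡ 12, 10^16 ≡ 12² = 144 ≡ 12. Since 18 = 16 + 2, 10^18 ≡ 12·12: 12·12 = 144 ≡ 12. So 10^18 ≡ 12 (mod 44).
T(12): Repeated squaring mod 44: 12^1 ≡ 12, 12^2 ≡ 12² = 144 ≡ 12, 12^4 ≡ 12² = 144 ≡ 12, 12^8 ≡ 12² = 144 ≡ 12, 12^16 ≡ 12² = 144 ≡ 12. Since 18 = 16 + 2, 12^18 ≡ 12·12: 12·12 = 144 ≡ 12. So 12^18 ≡ 12 (mod 44).
So T(10) = T(12) = 12 while 10 ≠ 12, so T is not injective.
A non-injective map from the 44-element set ℤ/44ℤ to itself takes at most 43 distinct values, so it cannot be surjective. So T is not surjective.
Since T is not surjective, we determine |image(T)|. Computing x^18 mod 44 for each x (by repeated squaring, reducing mod 44 at every step), the values T(0), T(1), …, T(43) are: 0, 1, 36, 5, 20, 37, 4, 9, 16, 25, 12, 33, 12, 25, 16, 9, 4, 37, 20, 5, 36, 1, 0, 1, 36, 5, 20, 37, 4, 9, 16, 25, 12, 33, 12, 25, 16, 9, 4, 37, 20, 5, 36, 1.
The distinct values are {0, 1, 4, 5, 9, 12, 16, 20, 25, 33, 36, 37}; there are 12 of them.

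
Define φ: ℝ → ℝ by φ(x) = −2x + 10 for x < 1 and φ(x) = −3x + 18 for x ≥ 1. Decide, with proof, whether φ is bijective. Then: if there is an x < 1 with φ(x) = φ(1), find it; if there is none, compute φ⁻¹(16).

Both pieces are strictly decreasing (slopes −2 and −3), so each is injective on its own interval.
The left piece maps (−∞, 1) onto (8, ∞); the right piece maps [1, ∞) onto (−∞, 15].
These images overlap. In particular φ(1) = 15 (right piece), and solving −2x + 10 = 15 on the left piece gives x = −5/2 < 1.
So φ(−5/2) = φ(1) with −5/2 ≠ 1, and φ is not injective, hence not bijective. This x = −5/2 is the requested value below 1.

-5/2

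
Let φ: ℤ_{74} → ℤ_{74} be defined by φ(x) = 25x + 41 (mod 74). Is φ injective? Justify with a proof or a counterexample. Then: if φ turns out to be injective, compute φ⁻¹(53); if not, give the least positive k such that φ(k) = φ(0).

36

If φ(x_1) = φ(x_2), then 25x_1 ≡ 25x_2 (mod 74). Because gcd(25, 74) = 1, we may cancel 25 to get x_1 ≡ x_2 (mod 74).
Thus φ is injective.
We now compute 25⁻¹ mod 74 explicitly. Euclid's algorithm: 74 = 2·25 + 24, 25 = 1·24 + 1; back-substituting gives 1 = 3·25 − 1·74, so 25⁻¹ ≡ 3 (mod 74).
Since φ is injective, we find φ⁻¹(53): we need 25x ≡ 53 − 41 ≡ 12 (mod 74). Using 25⁻¹ = 3: x ≡ 3·12 = 36, so x = 36.
Check: φ(36) = 25·36 + 41 = 941 = 12·74 + 53 ≡ 53 (mod 74).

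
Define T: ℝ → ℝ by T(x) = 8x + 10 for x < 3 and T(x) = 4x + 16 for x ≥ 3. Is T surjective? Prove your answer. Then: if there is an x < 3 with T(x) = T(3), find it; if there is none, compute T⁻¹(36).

Both pieces are strictly increasing (slopes 8 and 4), so each is injective on its own interval.
The left piece maps (−∞, 3) onto (−∞, 34); the right piece maps [3, ∞) onto [28, ∞).
The union (−∞, 34) ∪ [28, ∞) covers ℝ, so T is surjective.
For the follow-up: the images overlap, so an x < 3 with T(x) = T(3) exists. T(3) = 28; solving 8x + 10 = 28 for x < 3 gives x = (28 − 10)/8 = 9/4.

9/4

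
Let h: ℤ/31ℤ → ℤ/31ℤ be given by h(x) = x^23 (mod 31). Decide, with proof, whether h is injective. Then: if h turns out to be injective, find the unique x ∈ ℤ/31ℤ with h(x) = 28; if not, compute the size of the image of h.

Since 31 is prime, the nonzero elements of ℤ/31ℤ form a cyclic group of order 30.
As gcd(23, 30) = 1, raising to the 23rd power is a bijection on this group: if x_1^23 ≡ x_2^23 then (x_1x_2^{−1})^23 = 1, and the only element of order dividing gcd(23, 30) = 1 is 1, so x_1 = x_2.
With h(0) = 0 this makes h injective on all of ℤ/31ℤ, hence bijective (finite equal-size domain and codomain). In particular h is injective.
Since h is injective, we find the preimage of 28. The inverse of x ↦ x^23 on (ℤ/31ℤ)^× is x ↦ x^17, because 23·17 = 391 = 13·30 + 1 ≡ 1 (mod 30) and x^{30} = 1 for x ≠ 0 (Fermat). So h⁻¹(28) = 28^17 mod 31.
Repeated squaring mod 31: 28^1 ≡ 28, 28^2 ≡ 28² = 784 ≡ 9, 28^4 ≡ 9² = 81 ≡ 19, 28^8 ≡ 19² = 361 ≡ 20, 28^16 ≡ 20² = 400 ≡ 28. Since 17 = 16 + 1, 28^17 ≡ 28·28: 28·28 = 784 ≡ 9. So 28^17 ≡ 9 (mod 31).
Hence h⁻¹(28) = 9.

9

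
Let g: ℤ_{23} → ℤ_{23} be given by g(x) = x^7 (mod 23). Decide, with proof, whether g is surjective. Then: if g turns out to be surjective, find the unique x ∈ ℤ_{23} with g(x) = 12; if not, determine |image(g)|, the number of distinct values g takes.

8

Since 23 is prime, the nonzero elements of ℤ_{23} form a cyclic group of order 22.
As gcd(7, 22) = 1, raising to the 7th power is a bijection on this group: if a^7 ≡ b^7 then (ab^{−1})^7 = 1, and the only element of order dividing gcd(7, 22) = 1 is 1, so a = b.
With g(0) = 0 this makes g injective on all of ℤ_{23}, hence bijective (finite equal-size domain and codomain). In particular g is surjective.
Since g is surjective, we find the preimage of 12. The inverse of x ↦ x^7 on (ℤ_{23})^× is x ↦ x^19, because 7·19 = 133 = 6·22 + 1 ≡ 1 (mod 22) and x^{22} = 1 for x ≠ 0 (Fermat). So g⁻¹(12) = 12^19 mod 23.
Repeated squaring mod 23: 12^1 ≡ 12, 12^2 ≡ 12² = 144 ≡ 6, 12^4 ≡ 6² = 36 ≡ 13, 12^8 ≡ 13² = 169 ≡ 8, 12^16 ≡ 8² = 64 ≡ 18. Since 19 = 16 + 2 + 1, 12^19 ≡ 18·6·12: 18·6 = 108 ≡ 16, then 16·12 = 192 ≡ 8. So 12^19 ≡ 8 (mod 23).
Hence g⁻¹(12) = 8.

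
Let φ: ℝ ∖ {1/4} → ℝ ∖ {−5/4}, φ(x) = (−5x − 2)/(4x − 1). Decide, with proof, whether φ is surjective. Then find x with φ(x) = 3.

For any y ≠ −5/4, solving y(4x − 1) = −5x − 2 for x gives a well-defined x ≠ 1/4. So φ is surjective.
Solving φ(x) = 3: cross-multiplying gives −5x − 2 = 3(4x − 1), which rearranges to −17x = −1, so x = 1/17.

1/17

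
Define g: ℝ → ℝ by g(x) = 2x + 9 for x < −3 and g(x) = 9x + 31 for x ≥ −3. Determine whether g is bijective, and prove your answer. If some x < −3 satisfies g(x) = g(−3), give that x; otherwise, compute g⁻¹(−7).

-8

Both pieces are strictly increasing (slopes 2 and 9), so each is injective on its own interval.
The left piece maps (−∞, −3) onto (−∞, 3); the right piece maps [−3, ∞) onto [4, ∞).
The images leave a gap (3 has no preimage), so g is not surjective, hence not bijective.
Because the two images are disjoint, no x < −3 has g(x) = g(−3), so we compute g⁻¹(−7): −7 lies in (−∞, 3), so solve 2x + 9 = −7: x = (−7 − 9)/2 = −8.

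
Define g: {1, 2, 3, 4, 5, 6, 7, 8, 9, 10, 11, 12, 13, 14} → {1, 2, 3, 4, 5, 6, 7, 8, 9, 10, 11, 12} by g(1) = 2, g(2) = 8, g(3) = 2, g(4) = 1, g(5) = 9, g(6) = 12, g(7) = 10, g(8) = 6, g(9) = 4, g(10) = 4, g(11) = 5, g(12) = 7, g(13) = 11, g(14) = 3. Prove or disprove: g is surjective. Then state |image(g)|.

Every element of the codomain has a preimage: 1 = g(4), 2 = g(1), 3 = g(14), 4 = g(9), 5 = g(11), 6 = g(8), 7 = g(12), 8 = g(2), 9 = g(5), 10 = g(7), 11 = g(13), 12 = g(6).
So g is surjective.
The image of g is {1, 2, 3, 4, 5, 6, 7, 8, 9, 10, 11, 12}, which has 12 elements.

12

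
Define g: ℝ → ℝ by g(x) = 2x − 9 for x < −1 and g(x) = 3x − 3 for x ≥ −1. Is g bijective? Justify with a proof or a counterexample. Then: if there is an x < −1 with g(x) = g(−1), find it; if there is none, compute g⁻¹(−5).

-2/3

Both pieces are strictly increasing (slopes 2 and 3), so each is injective on its own interval.
The left piece maps (−∞, −1) onto (−∞, −11); the right piece maps [−1, ∞) onto [−6, ∞).
The images leave a gap (−11 has no preimage), so g is not surjective, hence not bijective.
Because the two images are disjoint, no x < −1 has g(x) = g(−1), so we compute g⁻¹(−5): −5 lies in [−6, ∞), so solve 3x − 3 = −5: x = (−5 + 3)/3 = −2/3.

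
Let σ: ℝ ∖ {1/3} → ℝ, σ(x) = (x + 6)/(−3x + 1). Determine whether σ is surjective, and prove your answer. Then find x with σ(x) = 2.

If σ(x) = −1/3, cross-multiplying gives −3(x + 6) = 1(−3x + 1), which simplifies to −18 = 1 — false.  So −1/3 has no preimage and σ is not surjective.
Solving σ(x) = 2: cross-multiplying gives x + 6 = 2(−3x + 1), which rearranges to 7x = −4, so x = −4/7.

-4/7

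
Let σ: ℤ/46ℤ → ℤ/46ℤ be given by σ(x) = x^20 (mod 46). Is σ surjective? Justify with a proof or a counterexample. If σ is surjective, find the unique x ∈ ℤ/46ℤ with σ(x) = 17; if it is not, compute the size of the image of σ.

σ(22): Repeated squaring mod 46: 22^1 ≡ 22, 22^2 ≡ 22² = 484 ≡ 24, 22^4 ≡ 24² = 576 ≡ 24, 22^8 ≡ 24² = 576 ≡ 24, 22^16 ≡ 24² = 576 ≡ 24. Since 20 = 16 + 4, 22^20 ≡ 24·24: 24·24 = 576 ≡ 24. So 22^20 ≡ 24 (mod 46).
σ(24): Repeated squaring mod 46: 24^1 ≡ 24, 24^2 ≡ 24² = 576 ≡ 24, 24^4 ≡ 24² = 576 ≡ 24, 24^8 ≡ 24² = 576 ≡ 24, 24^16 ≡ 24² = 576 ≡ 24. Since 20 = 16 + 4, 24^20 ≡ 24·24: 24·24 = 576 ≡ 24. So 24^20 ≡ 24 (mod 46).
So σ(22) = σ(24) = 24 while 22 ≠ 24, therefore σ is not injective.
A non-injective map from the 46-element set ℤ/46ℤ to itself takes at most 45 distinct values, so it cannot be surjective. Therefore σ is not surjective.
Since σ is not surjective, we determine |image(σ)|. Computing x^20 mod 46 for each x (by repeated squaring, reducing mod 46 at every step), the values σ(0), σ(1), …, σ(45) are: 0, 1, 6, 41, 36, 35, 16, 31, 32, 25, 26, 27, 4, 3, 2, 9, 8, 39, 12, 13, 18, 29, 24, 23, 24, 29, 18, 13, 12, 39, 8, 9, 2, 3, 4, 27, 26, 25, 32, 31, 16, 35, 36, 41, 6, 1.
The distinct values are {0, 1, 2, 3, 4, 6, 8, 9, 12, 13, 16, 18, 23, 24, 25, 26, 27, 29, 31, 32, 35, 36, 39, 41}; there are 24 of them.

24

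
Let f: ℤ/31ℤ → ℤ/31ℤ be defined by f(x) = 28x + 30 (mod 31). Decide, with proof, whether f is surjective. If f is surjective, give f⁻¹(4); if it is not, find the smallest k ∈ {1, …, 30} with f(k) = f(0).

19

By definition, surjectivity means every element of the codomain has a preimage under f.
Since gcd(28, 31) = 1, 28 is invertible modulo 31. Euclid's algorithm: 31 = 1·28 + 3, 28 = 9·3 + 1; back-substituting gives 1 = 10·28 − 9·31, so 28⁻¹ ≡ 10 (mod 31).
Then y ↦ 10(y − 30) is a two-sided inverse to f, so every y ∈ ℤ/31ℤ has a preimage.
So f is surjective.
Since f is surjective, we compute f⁻¹(4): solve 28x + 30 ≡ 4 (mod 31), i.e. 28x ≡ 5 (mod 31).
Multiplying by 28⁻¹ = 10 gives x ≡ 10·5 = 50 = 1·31 + 19 ≡ 19 (mod 31).
Check: f(19) = 28·19 + 30 = 562 = 18·31 + 4 ≡ 4 (mod 31).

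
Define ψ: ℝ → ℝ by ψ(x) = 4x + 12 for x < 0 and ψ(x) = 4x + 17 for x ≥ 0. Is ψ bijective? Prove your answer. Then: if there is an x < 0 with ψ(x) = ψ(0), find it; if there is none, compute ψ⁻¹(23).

Both pieces are strictly increasing (slopes 4 and 4), so each is injective on its own interval.
The left piece maps (−∞, 0) onto (−∞, 12); the right piece maps [0, ∞) onto [17, ∞).
The images leave a gap (12 has no preimage), so ψ is not surjective, hence not bijective.
Because the two images are disjoint, no x < 0 has ψ(x) = ψ(0), so we compute ψ⁻¹(23): 23 lies in [17, ∞), so solve 4x + 17 = 23: x = (23 − 17)/4 = 3/2.

3/2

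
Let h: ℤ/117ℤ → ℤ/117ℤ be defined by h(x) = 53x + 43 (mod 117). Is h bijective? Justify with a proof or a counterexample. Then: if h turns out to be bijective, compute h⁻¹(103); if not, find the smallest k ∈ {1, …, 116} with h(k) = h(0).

21

Recall that injectivity means: for all a, b in the domain, h(a) = h(b) implies a = b.
If h(a) = h(b), then 53a ≡ 53b (mod 117). Because gcd(53, 117) = 1, we may cancel 53 to get a ≡ b (mod 117).
We now compute 53⁻¹ mod 117 explicitly. Euclid's algorithm: 117 = 2·53 + 11, 53 = 4·11 + 9, 11 = 1·9 + 2, 9 = 4·2 + 1; back-substituting gives 1 = 53·53 − 24·117, so 53⁻¹ ≡ 53 (mod 117).
For any y ∈ ℤ/117ℤ, x = 53(y − 43) mod 117 satisfies h(x) = 53·53(y − 43) + 43 ≡ y (since 53·53 ≡ 1 mod 117). So every y has a preimage.
Hence h is bijective.
Since h is bijective, we find h⁻¹(103): we need 53x ≡ 103 − 43 ≡ 60 (mod 117). Using 53⁻¹ = 53: x ≡ 53·60 = 3180 = 27·117 + 21, so x = 21.
Check: h(21) = 53·21 + 43 = 1156 = 9·117 + 103 ≡ 103 (mod 117).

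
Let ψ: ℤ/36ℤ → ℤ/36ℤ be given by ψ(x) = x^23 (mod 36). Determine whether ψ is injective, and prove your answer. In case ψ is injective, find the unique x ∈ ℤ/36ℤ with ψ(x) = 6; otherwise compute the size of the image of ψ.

21

ψ(0) = 0^23 = 0.
ψ(6): Repeated squaring mod 36: 6^1 ≡ 6, 6^2 ≡ 6² = 36 ≡ 0, 6^4 ≡ 0² = 0, 6^8 ≡ 0² = 0, 6^16 ≡ 0² = 0. Since 23 = 16 + 4 + 2 + 1, 6^23 ≡ 0·0·0·6: 0·0 = 0, then 0·0 = 0, then 0·6 = 0. So 6^23 ≡ 0 (mod 36).
So ψ(0) = ψ(6) = 0 while 0 ≠ 6, therefore ψ is not injective.
Since ψ is not injective, we determine |image(ψ)|. Computing x^23 mod 36 for each x (by repeated squaring, reducing mod 36 at every step), the values ψ(0), ψ(1), …, ψ(35) are: 0, 1, 32, 27, 16, 29, 0, 31, 8, 9, 28, 23, 0, 25, 20, 27, 4, 17, 0, 19, 32, 9, 16, 11, 0, 13, 8, 27, 28, 5, 0, 7, 20, 9, 4, 35.
The distinct values are {0, 1, 4, 5, 7, 8, 9, 11, 13, 16, 17, 19, 20, 23, 25, 27, 28, 29, 31, 32, 35}; there are 21 of them.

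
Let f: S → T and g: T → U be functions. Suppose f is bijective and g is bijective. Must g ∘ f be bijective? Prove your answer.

bijective

Injectivity: if g(f(s)) = g(f(t)) then f(s) = f(t) (g injective) so s = t (f injective).
Surjectivity: for c ∈ U pick b with g(b) = c, then a with f(a) = b; then (g ∘ f)(a) = c.
Therefore g ∘ f is bijective.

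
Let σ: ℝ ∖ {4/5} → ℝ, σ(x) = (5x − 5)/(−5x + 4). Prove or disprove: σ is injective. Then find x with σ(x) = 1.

9/10

Suppose σ(x_1) = σ(x_2). Cross-multiplying: (5x_1 − 5)(−5x_2 + 4) = (5x_2 − 5)(−5x_1 + 4).
Expanding both sides and cancelling the symmetric terms leaves −5·(x_1 − x_2) = 0. Since −5 ≠ 0, x_1 = x_2. Thus σ is injective.
Solving σ(x) = 1: cross-multiplying gives 5x − 5 = 1(−5x + 4), which rearranges to 10x = 9, so x = 9/10.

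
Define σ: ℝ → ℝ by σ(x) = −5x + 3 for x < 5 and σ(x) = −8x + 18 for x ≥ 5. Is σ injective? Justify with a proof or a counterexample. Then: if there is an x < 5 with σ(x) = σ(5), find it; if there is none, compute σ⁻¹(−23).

Both pieces are strictly decreasing (slopes −5 and −8), so each is injective on its own interval.
The left piece maps (−∞, 5) onto (−22, ∞); the right piece maps [5, ∞) onto (−∞, −22].
These images are disjoint, so no value is attained by both pieces. Hence σ is injective.
Because the two images are disjoint, no x < 5 has σ(x) = σ(5), so we compute σ⁻¹(−23): −23 lies in (−∞, −22], so solve −8x + 18 = −23: x = (−23 − 18)/(−8) = 41/8.

41/8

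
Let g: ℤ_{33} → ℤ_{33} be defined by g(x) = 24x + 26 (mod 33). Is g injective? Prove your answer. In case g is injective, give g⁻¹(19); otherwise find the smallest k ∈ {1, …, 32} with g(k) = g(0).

11

Recall: g is injective when g(u) = g(v) forces u = v.
We have gcd(24, 33) = 3 > 1. Taking u = 0 and v = 11: g(0) = 26 and g(11) = 24·11 + 26 = 290 ≡ 26 (mod 33).
So g(0) = g(11) while 0 ≠ 11, hence g is not injective.
Since g is not injective, we find the least positive k with g(k) = g(0): this means 24k ≡ 0 (mod 33), i.e. 33 ∣ 24k. Since gcd(24, 33) = 3, dividing through by 3 this holds exactly when 11 ∣ 8k, and as gcd(8, 11) = 1, exactly when 11 ∣ k.
The smallest positive such k is 11.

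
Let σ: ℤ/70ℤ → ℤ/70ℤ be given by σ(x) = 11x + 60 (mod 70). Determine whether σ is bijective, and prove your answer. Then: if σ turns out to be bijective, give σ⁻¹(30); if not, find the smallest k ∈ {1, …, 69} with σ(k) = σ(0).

10

Recall: σ is injective if σ(s) = σ(t) implies s = t.
If σ(s) = σ(t), then 11s ≡ 11t (mod 70). Because gcd(11, 70) = 1, we may cancel 11 to get s ≡ t (mod 70).
We now compute 11⁻¹ mod 70 explicitly. Euclid's algorithm: 70 = 6·11 + 4, 11 = 2·4 + 3, 4 = 1·3 + 1; back-substituting gives 1 = 51·11 − 8·70, so 11⁻¹ ≡ 51 (mod 70).
For any y ∈ ℤ/70ℤ, x = 51(y − 60) mod 70 satisfies σ(x) = 11·51(y − 60) + 60 ≡ y (since 11·51 ≡ 1 mod 70). So every y has a preimage.
Hence σ is bijective.
Since σ is bijective, we find σ⁻¹(30): we need 11x ≡ 30 − 60 ≡ 40 (mod 70). Using 11⁻¹ = 51: x ≡ 51·40 = 2040 = 29·70 + 10, so x = 10.
Check: σ(10) = 11·10 + 60 = 170 = 2·70 + 30 ≡ 30 (mod 70).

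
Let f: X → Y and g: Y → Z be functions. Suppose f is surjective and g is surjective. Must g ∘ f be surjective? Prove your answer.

Let c ∈ Z. Since g is surjective, there is b ∈ Y with g(b) = c. Since f is surjective, there is a ∈ X with f(a) = b.
Then (g ∘ f)(a) = g(b) = c. So g ∘ f is surjective.

surjective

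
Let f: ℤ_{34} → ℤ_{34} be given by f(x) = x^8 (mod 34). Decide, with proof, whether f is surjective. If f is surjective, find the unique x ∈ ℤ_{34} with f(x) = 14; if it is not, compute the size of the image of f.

6

f(2): Repeated squaring mod 34: 2^1 ≡ 2, 2^2 ≡ 2² = 4, 2^4 ≡ 4² = 16, 2^8 ≡ 16² = 256 ≡ 18. So 2^8 ≡ 18 (mod 34).
f(4): Repeated squaring mod 34: 4^1 ≡ 4, 4^2 ≡ 4² = 16, 4^4 ≡ 16² = 256 ≡ 18, 4^8 ≡ 18² = 324 ≡ 18. So 4^8 ≡ 18 (mod 34).
So f(2) = f(4) = 18 while 2 ≠ 4, thus f is not injective.
A non-injective map from the 34-element set ℤ_{34} to itself takes at most 33 distinct values, so it cannot be surjective. Therefore f is not surjective.
Since f is not surjective, we determine |image(f)|. Computing x^8 mod 34 for each x (by repeated squaring, reducing mod 34 at every step), the values f(0), f(1), …, f(33) are: 0, 1, 18, 33, 18, 33, 16, 33, 18, 1, 16, 33, 16, 1, 16, 1, 18, 17, 18, 1, 16, 1, 16, 33, 16, 1, 18, 33, 16, 33, 18, 33, 18, 1.
The distinct values are {0, 1, 16, 17, 18, 33}; there are 6 of them.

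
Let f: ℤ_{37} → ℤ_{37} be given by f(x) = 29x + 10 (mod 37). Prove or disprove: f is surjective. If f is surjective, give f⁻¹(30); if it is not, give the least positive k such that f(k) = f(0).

16

By definition, surjectivity means every element of the codomain has a preimage under f.
Since gcd(29, 37) = 1, 29 is invertible modulo 37. Euclid's algorithm: 37 = 1·29 + 8, 29 = 3·8 + 5, 8 = 1·5 + 3, 5 = 1·3 + 2, 3 = 1·2 + 1; back-substituting gives 1 = 23·29 − 18·37, so 29⁻¹ ≡ 23 (mod 37).
Then y ↦ 23(y − 10) is a two-sided inverse to f, so every y ∈ ℤ_{37} has a preimage.
Thus f is surjective.
Since f is surjective, we find f⁻¹(30): we need 29x ≡ 30 − 10 ≡ 20 (mod 37). Using 29⁻¹ = 23: x ≡ 23·20 = 460 = 12·37 + 16, so x = 16.
Check: f(16) = 29·16 + 10 = 474 = 12·37 + 30 ≡ 30 (mod 37).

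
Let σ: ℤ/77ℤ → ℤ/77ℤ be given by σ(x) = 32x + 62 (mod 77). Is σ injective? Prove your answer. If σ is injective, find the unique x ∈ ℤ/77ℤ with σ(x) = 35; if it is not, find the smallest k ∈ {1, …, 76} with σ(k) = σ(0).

If σ(u) = σ(v), then 32u ≡ 32v (mod 77). Because gcd(32, 77) = 1, we may cancel 32 to get u ≡ v (mod 77).
Thus σ is injective.
We now compute 32⁻¹ mod 77 explicitly. Euclid's algorithm: 77 = 2·32 + 13, 32 = 2·13 + 6, 13 = 2·6 + 1; back-substituting gives 1 = 65·32 − 27·77, so 32⁻¹ ≡ 65 (mod 77).
Since σ is injective, we find σ⁻¹(35): we need 32x ≡ 35 − 62 ≡ 50 (mod 77). Using 32⁻¹ = 65: x ≡ 65·50 = 3250 = 42·77 + 16, so x = 16.
Check: σ(16) = 32·16 + 62 = 574 = 7·77 + 35 ≡ 35 (mod 77).

16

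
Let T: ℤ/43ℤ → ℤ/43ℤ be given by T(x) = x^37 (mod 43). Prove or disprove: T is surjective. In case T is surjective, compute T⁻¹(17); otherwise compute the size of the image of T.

15

Since 43 is prime, the nonzero elements of ℤ/43ℤ form a cyclic group of order 42.
As gcd(37, 42) = 1, raising to the 37th power is a bijection on this group: if u^37 ≡ v^37 then (uv^{−1})^37 = 1, and the only element of order dividing gcd(37, 42) = 1 is 1, so u = v.
With T(0) = 0 this makes T injective on all of ℤ/43ℤ, hence bijective (finite equal-size domain and codomain). In particular T is surjective.
Since T is surjective, we find the preimage of 17. The inverse of x ↦ x^37 on (ℤ/43ℤ)^× is x ↦ x^25, because 37·25 = 925 = 22·42 + 1 ≡ 1 (mod 42) and x^{42} = 1 for x ≠ 0 (Fermat). So T⁻¹(17) = 17^25 mod 43.
Repeated squaring mod 43: 17^1 ≡ 17, 17^2 ≡ 17² = 289 ≡ 31, 17^4 ≡ 31² = 961 ≡ 15, 17^8 ≡ 15² = 225 ≡ 10, 17^16 ≡ 10² = 100 ≡ 14. Since 25 = 16 + 8 + 1, 17^25 ≡ 14·10·17: 14·10 = 140 ≡ 11, then 11·17 = 187 ≡ 15. So 17^25 ≡ 15 (mod 43).
Hence T⁻¹(17) = 15.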